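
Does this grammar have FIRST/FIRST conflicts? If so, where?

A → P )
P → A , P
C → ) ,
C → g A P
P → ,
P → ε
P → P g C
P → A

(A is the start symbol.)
Yes. P → A ',' P / P → ',' on { ',' }; P → A ',' P / P → P g C on { ')', ',', 'g' }; P → A ',' P / P → A on { ')', ',', 'g' }; P → ',' / P → P g C on { ',' }; P → ',' / P → A on { ',' }; P → P g C / P → A on { ')', ',', 'g' }

A FIRST/FIRST conflict occurs when two productions N → α and N → β for the same non-terminal have FIRST(α) ∩ FIRST(β) ≠ ∅ (with ε ∈ FIRST of a nullable right-hand side, so two nullable alternatives also conflict).

FIRST sets of the non-terminals at (or reachable through a nullable prefix from) the front of some alternative:
  FIRST(A) = { ')', ',', 'g' }
  FIRST(P) = { ')', ',', 'g', ε }

Productions for P:
  P → A , P: FIRST = { ')', ',', 'g' }
  P → ,: FIRST = { ',' }
  P → ε: FIRST = { ε }
  P → P g C: FIRST = { ')', ',', 'g' }
  P → A: FIRST = { ')', ',', 'g' }
Productions for C:
  C → ) ,: FIRST = { ')' }
  C → g A P: FIRST = { 'g' }
A has only one production, so no FIRST/FIRST conflict is possible there.

Conflict for P: P → A , P and P → ,
  Overlap: { ',' }
Conflict for P: P → A , P and P → P g C
  Overlap: { ')', ',', 'g' }
Conflict for P: P → A , P and P → A
  Overlap: { ')', ',', 'g' }
Conflict for P: P → , and P → P g C
  Overlap: { ',' }
Conflict for P: P → , and P → A
  Overlap: { ',' }
Conflict for P: P → P g C and P → A
  Overlap: { ')', ',', 'g' }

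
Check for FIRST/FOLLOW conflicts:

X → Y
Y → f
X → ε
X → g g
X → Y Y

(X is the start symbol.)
Nullable non-terminals: X.
FIRST sets used below: FIRST(Y) = { 'f' }

X: nullable alternative(s) X → ε; FOLLOW(X) = { $ }
  X → Y: FIRST \ {ε} = { 'f' } — disjoint from FOLLOW(X)
  X → ε: FIRST \ {ε} = { } — this is the only nullable alternative, skip
  X → g g: FIRST \ {ε} = { 'g' } — disjoint from FOLLOW(X)
  X → Y Y: FIRST \ {ε} = { 'f' } — disjoint from FOLLOW(X)

Y has no nullable alternative, so no FIRST/FOLLOW check is needed there.

No FIRST/FOLLOW conflicts found.

Answer: No FIRST/FOLLOW conflicts.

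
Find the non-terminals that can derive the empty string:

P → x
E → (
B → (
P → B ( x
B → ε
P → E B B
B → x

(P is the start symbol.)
{ 'B' }

ε-productions: B → ε
So B is immediately nullable.
No further non-terminal can be added: every production for the remaining non-terminals contains a terminal or a non-nullable non-terminal.
Nullable = { 'B' }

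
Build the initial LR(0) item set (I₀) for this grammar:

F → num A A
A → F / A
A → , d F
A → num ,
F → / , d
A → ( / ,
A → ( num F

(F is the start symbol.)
First, augment the grammar with F' → F
I₀ = CLOSURE({ [F' → . F] }):
  [F' → . F] has the dot before F: add [F → . num A A], [F → . / , d]
No further items can be added.

I₀ = { [F → . / , d], [F → . num A A], [F' → . F] }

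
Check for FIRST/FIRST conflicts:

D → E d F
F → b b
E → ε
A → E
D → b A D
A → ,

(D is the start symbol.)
FIRST sets of the non-terminals at (or reachable through a nullable prefix from) the front of some alternative:
  FIRST(E) = { ε }

Productions for D:
  D → E d F: FIRST = { 'd' }
  D → b A D: FIRST = { 'b' }
Productions for A:
  A → E: FIRST = { ε }
  A → ,: FIRST = { ',' }
F, E have only one production, so no FIRST/FIRST conflict is possible there.

All alternatives of each non-terminal have pairwise disjoint FIRST sets.

Answer: No FIRST/FIRST conflicts.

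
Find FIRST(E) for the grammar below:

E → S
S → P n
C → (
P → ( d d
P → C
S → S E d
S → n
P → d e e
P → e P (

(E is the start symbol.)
To compute FIRST(E), examine every production with E on the left-hand side, reading each right-hand side left to right until a non-nullable symbol is reached.

FIRST sets of the other non-terminals involved (by the same procedure, iterated to a fixed point):
  FIRST(S) = { '(', 'd', 'e', 'n' }

From E → S:
  - S is a non-terminal: add FIRST(S) \ {ε} = { '(', 'd', 'e', 'n' }
    S is not nullable, so stop

Collecting: FIRST(E) = { '(', 'd', 'e', 'n' }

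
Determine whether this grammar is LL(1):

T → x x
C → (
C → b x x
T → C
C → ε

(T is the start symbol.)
A grammar is LL(1) if for each non-terminal N with multiple productions, the predict sets of those productions are pairwise disjoint, where PREDICT(N → α) = (FIRST(α) \ {ε}) ∪ (FOLLOW(N) if α ⇒* ε).

Relevant sets:
  FIRST(C) = { '(', 'b', ε }
  FOLLOW(T) = { $ }
  FOLLOW(C) = { $ }

For T:
  PREDICT(T → x x) = { 'x' }
  PREDICT(T → C) = { $, '(', 'b' }
For C:
  PREDICT(C → '(') = { '(' }
  PREDICT(C → b x x) = { 'b' }
  PREDICT(C → ε) = { $ }

All predict sets are disjoint. The grammar IS LL(1).

Answer: Yes, the grammar is LL(1).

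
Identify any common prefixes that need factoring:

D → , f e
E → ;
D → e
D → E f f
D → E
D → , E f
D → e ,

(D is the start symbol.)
Left-factoring is needed when two productions for the same non-terminal
share a common prefix on the right-hand side.

Productions for D:
  D → , f e
  D → e
  D → E f f
  D → E
  D → , E f
  D → e ,

Found common prefix ',' in productions for D
Found common prefix 'e' in productions for D
Found common prefix 'E' in productions for D

Answer: Yes, D has productions with common prefix ','; D has productions with common prefix 'e'; D has productions with common prefix 'E'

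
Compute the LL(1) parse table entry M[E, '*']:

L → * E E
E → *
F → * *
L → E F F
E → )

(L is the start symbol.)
To find M[E, '*'], we find productions for E where '*' is in the predict set (PREDICT(N → α) = (FIRST(α) \ {ε}) ∪ (FOLLOW(N) if α ⇒* ε)).

E → *: PREDICT = { '*' }
  '*' is in predict set, so this production goes in M[E, '*']
E → ): PREDICT = { ')' }

M[E, '*'] = E → *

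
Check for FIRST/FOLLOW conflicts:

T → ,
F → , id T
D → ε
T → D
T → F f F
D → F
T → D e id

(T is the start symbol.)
Yes. T → D e id with FOLLOW(T) on { 'e' }

A FIRST/FOLLOW conflict occurs when a non-terminal N has a nullable alternative N → β (β ⇒* ε) and another alternative N → α with FIRST(α) ∩ FOLLOW(N) ≠ ∅: on such a lookahead the parser cannot decide between expanding α and letting N vanish via β.

Nullable non-terminals: D, T.
FIRST sets used below: FIRST(F) = { ',' }, FIRST(D) = { ',', ε }

D: nullable alternative(s) D → ε; FOLLOW(D) = { $, 'e', 'f' }
  D → ε: FIRST \ {ε} = { } — this is the only nullable alternative, skip
  D → F: FIRST \ {ε} = { ',' } — disjoint from FOLLOW(D)

T: nullable alternative(s) T → D; FOLLOW(T) = { $, 'e', 'f' }
  T → ,: FIRST \ {ε} = { ',' } — disjoint from FOLLOW(T)
  T → D: FIRST \ {ε} = { ',' } — this is the only nullable alternative, skip
  T → F f F: FIRST \ {ε} = { ',' } — disjoint from FOLLOW(T)
  T → D e id: FIRST \ {ε} = { ',', 'e' } — overlaps FOLLOW(T) on { 'e' }: CONFLICT

F has no nullable alternative, so no FIRST/FOLLOW check is needed there.

So the grammar has 1 FIRST/FOLLOW conflict (marked CONFLICT above).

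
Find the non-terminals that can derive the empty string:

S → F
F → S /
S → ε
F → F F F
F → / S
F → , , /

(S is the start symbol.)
{ 'S' }

A non-terminal is nullable if it can derive ε (the empty string): either it has an ε-production, or it has a production whose right-hand side consists entirely of nullable non-terminals.

ε-productions: S → ε
So S is immediately nullable.
No further non-terminal can be added: every production for the remaining non-terminals contains a terminal or a non-nullable non-terminal.
Nullable = { 'S' }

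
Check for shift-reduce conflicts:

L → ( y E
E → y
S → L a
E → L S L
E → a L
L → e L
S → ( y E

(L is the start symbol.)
Augment with L' → L and build the canonical LR(0) collection (I0 = CLOSURE({[L' → . L]}), then GOTO on every symbol after a dot until no new states appear). It has 18 states:
  I0: { [L → . ( y E], [L → . e L], [L' → . L] }  — shift
  I1: { [L → ( . y E] }  — shift
  I2: { [L' → L .] }  — accept
  I3: { [L → . ( y E], [L → . e L], [L → e . L] }  — shift
  I4: { [L → e L .] }  — reduce
  I5: { [E → . L S L], [E → . a L], [E → . y], [L → ( y . E], [L → . ( y E], [L → . e L] }  — shift
  I6: { [L → ( y E .] }  — reduce
  I7: { [E → L . S L], [L → . ( y E], [L → . e L], [S → . ( y E], [S → . L a] }  — shift
  I8: { [E → a . L], [L → . ( y E], [L → . e L] }  — shift
  I9: { [E → y .] }  — reduce
  I10: { [E → a L .] }  — reduce
  I11: { [L → ( . y E], [S → ( . y E] }  — shift
  I12: { [S → L . a] }  — shift
  I13: { [E → L S . L], [L → . ( y E], [L → . e L] }  — shift
  I14: { [E → L S L .] }  — reduce
  I15: { [S → L a .] }  — reduce
  I16: { [E → . L S L], [E → . a L], [E → . y], [L → ( y . E], [L → . ( y E], [L → . e L], [S → ( y . E] }  — shift
  I17: { [L → ( y E .], [S → ( y E .] }  — 2 reduces

No state contains both a complete item and a shift item.

Answer: No shift-reduce conflicts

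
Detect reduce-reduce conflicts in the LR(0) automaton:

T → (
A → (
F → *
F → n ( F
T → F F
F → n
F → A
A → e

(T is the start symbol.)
Yes — I1: [A → ( .] vs [T → ( .]

Augment with T' → T and build the canonical LR(0) collection (I0 = CLOSURE({[T' → . T]}), then GOTO on every symbol after a dot until no new states appear). It has 12 states:
  I0: { [A → . (], [A → . e], [F → . *], [F → . A], [F → . n ( F], [F → . n], [T → . (], [T → . F F], [T' → . T] }  — shift
  I1: { [A → ( .], [T → ( .] }  — 2 reduces
  I2: { [F → * .] }  — reduce
  I3: { [F → A .] }  — reduce
  I4: { [A → . (], [A → . e], [F → . *], [F → . A], [F → . n ( F], [F → . n], [T → F . F] }  — shift
  I5: { [T' → T .] }  — accept
  I6: { [A → e .] }  — reduce
  I7: { [F → n . ( F], [F → n .] }  — shift, reduce
  I8: { [A → . (], [A → . e], [F → . *], [F → . A], [F → . n ( F], [F → . n], [F → n ( . F] }  — shift
  I9: { [A → ( .] }  — reduce
  I10: { [F → n ( F .] }  — reduce
  I11: { [T → F F .] }  — reduce

I1 contains complete items [A → ( .], [T → ( .] — reduce-reduce conflict.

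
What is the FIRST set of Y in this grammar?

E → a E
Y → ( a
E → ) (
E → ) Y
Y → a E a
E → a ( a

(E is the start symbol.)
{ '(', 'a' }

To compute FIRST(Y), examine every production with Y on the left-hand side, reading each right-hand side left to right until a non-nullable symbol is reached.

From Y → ( a:
  - '(' is a terminal: add '(' and stop
From Y → a E a:
  - a is a terminal: add 'a' and stop

Collecting: FIRST(Y) = { '(', 'a' }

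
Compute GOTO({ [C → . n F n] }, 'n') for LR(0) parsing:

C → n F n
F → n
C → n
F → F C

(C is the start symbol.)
{ [C → n . F n], [F → . F C], [F → . n] }

GOTO(I, 'n') = CLOSURE({ [A → αX.β] : [A → α.Xβ] ∈ I, X = 'n' })

Items with dot before 'n', with the dot advanced:
  [C → . n F n] → [C → n . F n]
Closure of the advanced items:
  [C → n . F n] has the dot before F: add [F → . n], [F → . F C]

GOTO = { [C → n . F n], [F → . F C], [F → . n] }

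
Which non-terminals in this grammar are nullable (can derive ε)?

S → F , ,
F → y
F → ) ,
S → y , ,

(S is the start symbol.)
None

There are no ε-productions, so no non-terminal can derive ε.
No non-terminals are nullable.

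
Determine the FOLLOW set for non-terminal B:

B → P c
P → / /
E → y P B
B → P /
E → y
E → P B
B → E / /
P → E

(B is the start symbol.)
{ $, '/', 'c', 'y' }

B is the start symbol, so $ ∈ FOLLOW(B).
In E → y P B: B is at the end, add FOLLOW(E)
In E → P B: B is at the end, add FOLLOW(E)

The FOLLOW sets referred to above (computed the same way, to a fixed point):
  FOLLOW(E) = { '/', 'c', 'y' }

Taking the union: FOLLOW(B) = { $, '/', 'c', 'y' }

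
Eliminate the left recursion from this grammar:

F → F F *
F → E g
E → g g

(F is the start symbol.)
F → E g F'
F' → F * F'
F' → ε
E → g g

F is directly left-recursive. The standard transformation for
  A → A α₁ | ... | A α_m | β₁ | ... | β_n
is
  A  → β₁ A' | ... | β_n A'
  A' → α₁ A' | ... | α_m A' | ε

F → E g becomes F → E g F'
F → F F * becomes F' → F * F'
Add F' → ε

Productions for other non-terminals are unchanged:
  E → g g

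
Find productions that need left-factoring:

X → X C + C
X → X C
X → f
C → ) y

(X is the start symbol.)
Left-factoring is needed when two productions for the same non-terminal
share a common prefix on the right-hand side.

Productions for X:
  X → X C + C
  X → X C
  X → f

Found common prefix 'X C' in productions for X

Answer: Yes, X has productions with common prefix 'X C'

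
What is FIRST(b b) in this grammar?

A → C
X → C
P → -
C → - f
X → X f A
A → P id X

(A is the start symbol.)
{ 'b' }

To compute FIRST(b b), process the symbols left to right:
Symbol b is a terminal. Add 'b' and stop.
FIRST(b b) = { 'b' }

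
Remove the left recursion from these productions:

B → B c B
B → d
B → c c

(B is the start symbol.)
B → d B'
B → c c B'
B' → c B B'
B' → ε

B is directly left-recursive. The standard transformation for
  A → A α₁ | ... | A α_m | β₁ | ... | β_n
is
  A  → β₁ A' | ... | β_n A'
  A' → α₁ A' | ... | α_m A' | ε

B → d becomes B → d B'
B → c c becomes B → c c B'
B → B c B becomes B' → c B B'
Add B' → ε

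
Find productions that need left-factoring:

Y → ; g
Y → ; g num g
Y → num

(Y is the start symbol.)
Left-factoring is needed when two productions for the same non-terminal
share a common prefix on the right-hand side.

Productions for Y:
  Y → ; g
  Y → ; g num g
  Y → num

Found common prefix '; g' in productions for Y

Answer: Yes, Y has productions with common prefix '; g'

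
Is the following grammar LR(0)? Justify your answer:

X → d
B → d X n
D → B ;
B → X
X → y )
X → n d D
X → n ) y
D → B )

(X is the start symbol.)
A grammar is LR(0) if no state in the canonical LR(0) collection has:
  - both a shift item (dot before a terminal) and a complete item (shift-reduce conflict), or
  - two or more complete items (reduce-reduce conflict; the accept item [X' → X .] counts as a complete item here).

Augment with X' → X and build the canonical LR(0) collection (I0 = CLOSURE({[X' → . X]}), then GOTO on every symbol after a dot until no new states appear). It has 17 states:
  I0: { [X → . d], [X → . n ) y], [X → . n d D], [X → . y )], [X' → . X] }  — shift
  I1: { [X' → X .] }  — accept
  I2: { [X → d .] }  — reduce
  I3: { [X → n . ) y], [X → n . d D] }  — shift
  I4: { [X → y . )] }  — shift
  I5: { [X → y ) .] }  — reduce
  I6: { [X → n ) . y] }  — shift
  I7: { [B → . X], [B → . d X n], [D → . B )], [D → . B ;], [X → . d], [X → . n ) y], [X → . n d D], [X → . y )], [X → n d . D] }  — shift
  I8: { [D → B . )], [D → B . ;] }  — shift
  I9: { [X → n d D .] }  — reduce
  I10: { [B → X .] }  — reduce
  I11: { [B → d . X n], [X → . d], [X → . n ) y], [X → . n d D], [X → . y )], [X → d .] }  — shift, reduce
  I12: { [B → d X . n] }  — shift
  I13: { [B → d X n .] }  — reduce
  I14: { [D → B ) .] }  — reduce
  I15: { [D → B ; .] }  — reduce
  I16: { [X → n ) y .] }  — reduce

Conflict in state I11:
  Shift-reduce conflict between [X → d .] and [X → . d]
So the grammar is NOT LR(0).

Answer: No. Shift-reduce conflict between [X → d .] and [X → . d]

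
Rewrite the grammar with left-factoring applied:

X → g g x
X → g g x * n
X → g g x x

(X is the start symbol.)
X → g g x X'
X' → ε
X' → * n
X' → x

Left-factoring transforms A → αβ₁ | αβ₂ into A → αA' and A' → β₁ | β₂
(α is the longest common prefix among the alternatives). Repeat until
no nonterminal has two alternatives with a common prefix.

Round 1: X has alternatives sharing prefix 'g g x'. Introduce X': X → g g x X'
  Add: X' → ε
  Add: X' → * n
  Add: X' → x

No remaining common prefixes — done.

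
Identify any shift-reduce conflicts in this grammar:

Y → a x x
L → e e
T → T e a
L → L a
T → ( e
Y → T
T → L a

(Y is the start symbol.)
Yes — I3: [Y → T .] vs [T → T . e a]

Augment with Y' → Y and build the canonical LR(0) collection (I0 = CLOSURE({[Y' → . Y]}), then GOTO on every symbol after a dot until no new states appear). It has 14 states:
  I0: { [L → . L a], [L → . e e], [T → . ( e], [T → . L a], [T → . T e a], [Y → . T], [Y → . a x x], [Y' → . Y] }  — shift
  I1: { [T → ( . e] }  — shift
  I2: { [L → L . a], [T → L . a] }  — shift
  I3: { [T → T . e a], [Y → T .] }  — shift, reduce
  I4: { [Y' → Y .] }  — accept
  I5: { [Y → a . x x] }  — shift
  I6: { [L → e . e] }  — shift
  I7: { [L → e e .] }  — reduce
  I8: { [Y → a x . x] }  — shift
  I9: { [Y → a x x .] }  — reduce
  I10: { [T → T e . a] }  — shift
  I11: { [T → T e a .] }  — reduce
  I12: { [L → L a .], [T → L a .] }  — 2 reduces
  I13: { [T → ( e .] }  — reduce

I3 contains reduce item [Y → T .] and shift item [T → T . e a] — shift-reduce conflict.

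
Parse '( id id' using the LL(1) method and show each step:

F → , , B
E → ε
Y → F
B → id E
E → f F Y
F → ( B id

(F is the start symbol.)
LL(1) parsing maintains a stack (initially the start symbol over $) and the input. At each step: if the stack top is a terminal, match it against the current input token; if it is a non-terminal N, replace it with the RHS of M[N, lookahead] (the unique production whose predict set contains the lookahead).

Stack is shown with the top on the left.

Stack      Input      Action
----------------------------
F $        ( id id $  output F → ( B id
( B id $   ( id id $  match '('
B id $     id id $    output B → id E
id E id $  id id $    match 'id'
E id $     id $       output E → ε
id $       id $       match 'id'
$          $          accept

The string is accepted.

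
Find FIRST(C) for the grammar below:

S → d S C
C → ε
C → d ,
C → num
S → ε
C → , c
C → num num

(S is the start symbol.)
From C → ε:
  - ε-production, so ε ∈ FIRST(C)
From C → d ,:
  - d is a terminal: add 'd' and stop
From C → num:
  - num is a terminal: add 'num' and stop
From C → , c:
  - ',' is a terminal: add ',' and stop
From C → num num:
  - num is a terminal: add 'num' and stop

Collecting: FIRST(C) = { ',', 'd', 'num', ε }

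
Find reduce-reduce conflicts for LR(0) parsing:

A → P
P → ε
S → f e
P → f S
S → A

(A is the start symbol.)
A reduce-reduce conflict occurs when an LR(0) state has two complete items [A → α .] and [B → β .] — both call for a reduction, and with no lookahead the parser cannot choose between them.

Augment with A' → A and build the canonical LR(0) collection (I0 = CLOSURE({[A' → . A]}), then GOTO on every symbol after a dot until no new states appear). It has 8 states:
  I0: { [A → . P], [A' → . A], [P → . f S], [P → .] }  — shift, reduce
  I1: { [A' → A .] }  — accept
  I2: { [A → P .] }  — reduce
  I3: { [A → . P], [P → . f S], [P → .], [P → f . S], [S → . A], [S → . f e] }  — shift, reduce
  I4: { [S → A .] }  — reduce
  I5: { [P → f S .] }  — reduce
  I6: { [A → . P], [P → . f S], [P → .], [P → f . S], [S → . A], [S → . f e], [S → f . e] }  — shift, reduce
  I7: { [S → f e .] }  — reduce

No state contains more than one complete item.

Answer: No reduce-reduce conflicts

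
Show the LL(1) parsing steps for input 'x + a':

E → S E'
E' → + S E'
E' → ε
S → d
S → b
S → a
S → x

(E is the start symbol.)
LL(1) parsing maintains a stack (initially the start symbol over $) and the input. At each step: if the stack top is a terminal, match it against the current input token; if it is a non-terminal N, replace it with the RHS of M[N, lookahead] (the unique production whose predict set contains the lookahead).

Stack is shown with the top on the left.

Stack     Input    Action
-------------------------
E $       x + a $  output E → S E'
S E' $    x + a $  output S → x
x E' $    x + a $  match 'x'
E' $      + a $    output E' → + S E'
+ S E' $  + a $    match '+'
S E' $    a $      output S → a
a E' $    a $      match 'a'
E' $      $        output E' → ε
$         $        accept

The string is accepted.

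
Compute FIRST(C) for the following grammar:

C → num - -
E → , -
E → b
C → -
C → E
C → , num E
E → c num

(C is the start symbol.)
{ ',', '-', 'b', 'c', 'num' }

To compute FIRST(C), examine every production with C on the left-hand side, reading each right-hand side left to right until a non-nullable symbol is reached.

FIRST sets of the other non-terminals involved (by the same procedure, iterated to a fixed point):
  FIRST(E) = { ',', 'b', 'c' }

From C → num - -:
  - num is a terminal: add 'num' and stop
From C → -:
  - '-' is a terminal: add '-' and stop
From C → E:
  - E is a non-terminal: add FIRST(E) \ {ε} = { ',', 'b', 'c' }
    E is not nullable, so stop
From C → , num E:
  - ',' is a terminal: add ',' and stop

Collecting: FIRST(C) = { ',', '-', 'b', 'c', 'num' }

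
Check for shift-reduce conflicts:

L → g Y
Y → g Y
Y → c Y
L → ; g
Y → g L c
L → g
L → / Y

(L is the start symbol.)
Yes — I4: [L → g .] vs [Y → . c Y]; I10: [L → g .] vs [L → . / Y]

Augment with L' → L and build the canonical LR(0) collection (I0 = CLOSURE({[L' → . L]}), then GOTO on every symbol after a dot until no new states appear). It has 16 states:
  I0: { [L → . / Y], [L → . ; g], [L → . g Y], [L → . g], [L' → . L] }  — shift
  I1: { [L → / . Y], [Y → . c Y], [Y → . g L c], [Y → . g Y] }  — shift
  I2: { [L → ; . g] }  — shift
  I3: { [L' → L .] }  — accept
  I4: { [L → g . Y], [L → g .], [Y → . c Y], [Y → . g L c], [Y → . g Y] }  — shift, reduce
  I5: { [L → g Y .] }  — reduce
  I6: { [Y → . c Y], [Y → . g L c], [Y → . g Y], [Y → c . Y] }  — shift
  I7: { [L → . / Y], [L → . ; g], [L → . g Y], [L → . g], [Y → . c Y], [Y → . g L c], [Y → . g Y], [Y → g . L c], [Y → g . Y] }  — shift
  I8: { [Y → g L . c] }  — shift
  I9: { [Y → g Y .] }  — reduce
  I10: { [L → . / Y], [L → . ; g], [L → . g Y], [L → . g], [L → g . Y], [L → g .], [Y → . c Y], [Y → . g L c], [Y → . g Y], [Y → g . L c], [Y → g . Y] }  — shift, reduce
  I11: { [L → g Y .], [Y → g Y .] }  — 2 reduces
  I12: { [Y → g L c .] }  — reduce
  I13: { [Y → c Y .] }  — reduce
  I14: { [L → ; g .] }  — reduce
  I15: { [L → / Y .] }  — reduce

I4 contains reduce item [L → g .] and shift items [Y → . c Y], [Y → . g L c], [Y → . g Y] — shift-reduce conflict.
I10 contains reduce item [L → g .] and shift items [L → . / Y], [L → . ; g], [L → . g], [L → . g Y], [Y → . c Y], [Y → . g L c], [Y → . g Y] — shift-reduce conflict.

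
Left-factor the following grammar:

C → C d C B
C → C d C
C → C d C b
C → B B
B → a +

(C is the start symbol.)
C → C d C C'
C' → B
C' → ε
C' → b
C → B B
B → a +

Left-factoring transforms A → αβ₁ | αβ₂ into A → αA' and A' → β₁ | β₂
(α is the longest common prefix among the alternatives). Repeat until
no nonterminal has two alternatives with a common prefix.

Round 1: C has alternatives sharing prefix 'C d C'. Introduce C': C → C d C C'
  Add: C' → B
  Add: C' → ε
  Add: C' → b

No remaining common prefixes — done.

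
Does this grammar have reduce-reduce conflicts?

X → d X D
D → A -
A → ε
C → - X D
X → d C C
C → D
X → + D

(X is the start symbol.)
No reduce-reduce conflicts

Augment with X' → X and build the canonical LR(0) collection (I0 = CLOSURE({[X' → . X]}), then GOTO on every symbol after a dot until no new states appear). It has 15 states:
  I0: { [X → . + D], [X → . d C C], [X → . d X D], [X' → . X] }  — shift
  I1: { [A → .], [D → . A -], [X → + . D] }  — reduce
  I2: { [X' → X .] }  — accept
  I3: { [A → .], [C → . - X D], [C → . D], [D → . A -], [X → . + D], [X → . d C C], [X → . d X D], [X → d . C C], [X → d . X D] }  — shift, reduce
  I4: { [C → - . X D], [X → . + D], [X → . d C C], [X → . d X D] }  — shift
  I5: { [D → A . -] }  — shift
  I6: { [A → .], [C → . - X D], [C → . D], [D → . A -], [X → d C . C] }  — shift, reduce
  I7: { [C → D .] }  — reduce
  I8: { [A → .], [D → . A -], [X → d X . D] }  — reduce
  I9: { [X → d X D .] }  — reduce
  I10: { [X → d C C .] }  — reduce
  I11: { [D → A - .] }  — reduce
  I12: { [A → .], [C → - X . D], [D → . A -] }  — reduce
  I13: { [C → - X D .] }  — reduce
  I14: { [X → + D .] }  — reduce

No state contains more than one complete item.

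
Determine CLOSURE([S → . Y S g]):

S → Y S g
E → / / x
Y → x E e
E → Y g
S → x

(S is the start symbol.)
To compute CLOSURE, for each item [A → α.Bβ] where B is a non-terminal, add [B → .γ] for all productions B → γ; repeat for the newly added items until nothing changes.

Start with: [S → . Y S g]
  [S → . Y S g] has the dot before Y: add [Y → . x E e]
No further items can be added.

CLOSURE = { [S → . Y S g], [Y → . x E e] }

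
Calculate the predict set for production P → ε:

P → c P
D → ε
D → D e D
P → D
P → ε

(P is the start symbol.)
{ $ }

PREDICT(P → ε) = (FIRST(RHS) \ {ε}) ∪ (FOLLOW(P) if ε ∈ FIRST(RHS), i.e. RHS ⇒* ε)
The right-hand side is ε (FIRST(ε) = { ε }), so the predict set is FOLLOW(P) = { $ }
PREDICT(P → ε) = { $ }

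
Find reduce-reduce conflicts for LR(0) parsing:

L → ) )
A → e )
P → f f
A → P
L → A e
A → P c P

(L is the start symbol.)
No reduce-reduce conflicts

A reduce-reduce conflict occurs when an LR(0) state has two complete items [A → α .] and [B → β .] — both call for a reduction, and with no lookahead the parser cannot choose between them.

Augment with L' → L and build the canonical LR(0) collection (I0 = CLOSURE({[L' → . L]}), then GOTO on every symbol after a dot until no new states appear). It has 13 states:
  I0: { [A → . P c P], [A → . P], [A → . e )], [L → . ) )], [L → . A e], [L' → . L], [P → . f f] }  — shift
  I1: { [L → ) . )] }  — shift
  I2: { [L → A . e] }  — shift
  I3: { [L' → L .] }  — accept
  I4: { [A → P . c P], [A → P .] }  — shift, reduce
  I5: { [A → e . )] }  — shift
  I6: { [P → f . f] }  — shift
  I7: { [P → f f .] }  — reduce
  I8: { [A → e ) .] }  — reduce
  I9: { [A → P c . P], [P → . f f] }  — shift
  I10: { [A → P c P .] }  — reduce
  I11: { [L → A e .] }  — reduce
  I12: { [L → ) ) .] }  — reduce

No state contains more than one complete item.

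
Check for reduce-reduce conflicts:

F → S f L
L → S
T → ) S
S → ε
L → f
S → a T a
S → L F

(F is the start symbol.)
Yes — I9: [L → S .] vs [T → ) S .]; I11: [F → S f L .] vs [S → .]

A reduce-reduce conflict occurs when an LR(0) state has two complete items [A → α .] and [B → β .] — both call for a reduction, and with no lookahead the parser cannot choose between them.

Augment with F' → F and build the canonical LR(0) collection (I0 = CLOSURE({[F' → . F]}), then GOTO on every symbol after a dot until no new states appear). It has 14 states:
  I0: { [F → . S f L], [F' → . F], [L → . S], [L → . f], [S → . L F], [S → . a T a], [S → .] }  — shift, reduce
  I1: { [F' → F .] }  — accept
  I2: { [F → . S f L], [L → . S], [L → . f], [S → . L F], [S → . a T a], [S → .], [S → L . F] }  — shift, reduce
  I3: { [F → S . f L], [L → S .] }  — shift, reduce
  I4: { [S → a . T a], [T → . ) S] }  — shift
  I5: { [L → f .] }  — reduce
  I6: { [L → . S], [L → . f], [S → . L F], [S → . a T a], [S → .], [T → ) . S] }  — shift, reduce
  I7: { [S → a T . a] }  — shift
  I8: { [S → a T a .] }  — reduce
  I9: { [L → S .], [T → ) S .] }  — 2 reduces
  I10: { [F → S f . L], [L → . S], [L → . f], [S → . L F], [S → . a T a], [S → .] }  — shift, reduce
  I11: { [F → . S f L], [F → S f L .], [L → . S], [L → . f], [S → . L F], [S → . a T a], [S → .], [S → L . F] }  — shift, 2 reduces
  I12: { [L → S .] }  — reduce
  I13: { [S → L F .] }  — reduce

I9 contains complete items [L → S .], [T → ) S .] — reduce-reduce conflict.
I11 contains complete items [F → S f L .], [S → .] — reduce-reduce conflict.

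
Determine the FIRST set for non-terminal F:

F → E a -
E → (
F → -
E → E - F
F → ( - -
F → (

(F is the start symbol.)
{ '(', '-' }

To compute FIRST(F), examine every production with F on the left-hand side, reading each right-hand side left to right until a non-nullable symbol is reached.

FIRST sets of the other non-terminals involved (by the same procedure, iterated to a fixed point):
  FIRST(E) = { '(' }

From F → E a -:
  - E is a non-terminal: add FIRST(E) \ {ε} = { '(' }
    E is not nullable, so stop
From F → -:
  - '-' is a terminal: add '-' and stop
From F → ( - -:
  - '(' is a terminal: add '(' and stop
From F → (:
  - '(' is a terminal: add '(' and stop

Collecting: FIRST(F) = { '(', '-' }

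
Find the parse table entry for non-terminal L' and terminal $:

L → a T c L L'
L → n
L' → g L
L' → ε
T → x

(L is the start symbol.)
L' → ε

To find M[L', $], we find productions for L' where $ is in the predict set (PREDICT(N → α) = (FIRST(α) \ {ε}) ∪ (FOLLOW(N) if α ⇒* ε)).

Relevant sets:
  FOLLOW(L') = { $, 'g' }

L' → g L: PREDICT = { 'g' }
L' → ε: PREDICT = { $, 'g' }
  $ is in predict set, so this production goes in M[L', $]

M[L', $] = L' → ε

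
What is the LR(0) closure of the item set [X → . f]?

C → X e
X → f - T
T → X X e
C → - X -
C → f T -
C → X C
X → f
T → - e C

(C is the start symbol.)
To compute CLOSURE, for each item [A → α.Bβ] where B is a non-terminal, add [B → .γ] for all productions B → γ; repeat for the newly added items until nothing changes.

Start with: [X → . f]
The dot precedes the terminal f, so nothing is added.

CLOSURE = { [X → . f] }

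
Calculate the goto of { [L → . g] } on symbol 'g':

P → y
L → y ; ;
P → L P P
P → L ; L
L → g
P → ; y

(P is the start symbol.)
GOTO(I, 'g') = CLOSURE({ [A → αX.β] : [A → α.Xβ] ∈ I, X = 'g' })

Items with dot before 'g', with the dot advanced:
  [L → . g] → [L → g .]
Closure adds nothing (no advanced item has the dot before a non-terminal).

GOTO = { [L → g .] }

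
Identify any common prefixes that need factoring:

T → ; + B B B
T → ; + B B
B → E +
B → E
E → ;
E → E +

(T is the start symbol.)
Left-factoring is needed when two productions for the same non-terminal
share a common prefix on the right-hand side.

Productions for T:
  T → ; + B B B
  T → ; + B B
Productions for B:
  B → E +
  B → E
Productions for E:
  E → ;
  E → E +

Found common prefix '; + B B' in productions for T
Found common prefix 'E' in productions for B

Answer: Yes, T has productions with common prefix '; + B B'; B has productions with common prefix 'E'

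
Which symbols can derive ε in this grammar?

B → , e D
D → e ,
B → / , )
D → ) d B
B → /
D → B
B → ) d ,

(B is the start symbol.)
There are no ε-productions, so no non-terminal can derive ε.
No non-terminals are nullable.

Answer: None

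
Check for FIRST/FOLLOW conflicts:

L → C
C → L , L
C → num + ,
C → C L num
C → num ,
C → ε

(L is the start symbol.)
Nullable non-terminals: C, L.
FIRST sets used below: FIRST(L) = { ',', 'num', ε }, FIRST(C) = { ',', 'num', ε }

C: nullable alternative(s) C → ε; FOLLOW(C) = { $, ',', 'num' }
  C → L , L: FIRST \ {ε} = { ',', 'num' } — overlaps FOLLOW(C) on { ',', 'num' }: CONFLICT
  C → num + ,: FIRST \ {ε} = { 'num' } — overlaps FOLLOW(C) on { 'num' }: CONFLICT
  C → C L num: FIRST \ {ε} = { ',', 'num' } — overlaps FOLLOW(C) on { ',', 'num' }: CONFLICT
  C → num ,: FIRST \ {ε} = { 'num' } — overlaps FOLLOW(C) on { 'num' }: CONFLICT
  C → ε: FIRST \ {ε} = { } — this is the only nullable alternative, skip
L has a nullable alternative but only one production, so nothing to check.

So the grammar has 4 FIRST/FOLLOW conflicts (marked CONFLICT above).

Answer: Yes. C → L ',' L with FOLLOW(C) on { ',', 'num' }; C → num '+' ',' with FOLLOW(C) on { 'num' }; C → C L num with FOLLOW(C) on { ',', 'num' }; C → num ',' with FOLLOW(C) on { 'num' }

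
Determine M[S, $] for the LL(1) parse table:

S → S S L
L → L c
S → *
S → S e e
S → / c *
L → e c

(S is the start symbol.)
Empty (error entry)

To find M[S, $], we find productions for S where $ is in the predict set (PREDICT(N → α) = (FIRST(α) \ {ε}) ∪ (FOLLOW(N) if α ⇒* ε)).

Relevant sets:
  FIRST(S) = { '*', '/' }

S → S S L: PREDICT = { '*', '/' }
S → *: PREDICT = { '*' }
S → S e e: PREDICT = { '*', '/' }
S → / c *: PREDICT = { '/' }

M[S, $] is empty (no production applies)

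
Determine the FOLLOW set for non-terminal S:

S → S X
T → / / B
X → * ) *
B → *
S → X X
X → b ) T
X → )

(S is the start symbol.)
{ $, ')', '*', 'b' }

S is the start symbol, so $ ∈ FOLLOW(S).
In S → S X: S is followed by X, add FIRST(X) \ {ε} = { ')', '*', 'b' }

Taking the union: FOLLOW(S) = { $, ')', '*', 'b' }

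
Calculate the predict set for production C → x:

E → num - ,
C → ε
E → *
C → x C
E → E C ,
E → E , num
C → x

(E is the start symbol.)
{ 'x' }

PREDICT(C → x) = (FIRST(RHS) \ {ε}) ∪ (FOLLOW(C) if ε ∈ FIRST(RHS), i.e. RHS ⇒* ε)
FIRST(x) = { 'x' }
ε ∉ FIRST(x), so FOLLOW(C) is not added.
PREDICT(C → x) = { 'x' }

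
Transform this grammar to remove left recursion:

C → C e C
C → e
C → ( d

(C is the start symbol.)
C → e C'
C → ( d C'
C' → e C C'
C' → ε

C is directly left-recursive. The standard transformation for
  A → A α₁ | ... | A α_m | β₁ | ... | β_n
is
  A  → β₁ A' | ... | β_n A'
  A' → α₁ A' | ... | α_m A' | ε

C → e becomes C → e C'
C → ( d becomes C → ( d C'
C → C e C becomes C' → e C C'
Add C' → ε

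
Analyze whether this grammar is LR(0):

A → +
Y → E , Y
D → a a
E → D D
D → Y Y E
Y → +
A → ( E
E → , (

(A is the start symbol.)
No. Shift-reduce conflict between [A → ( E .] and [Y → E . , Y]

Augment with A' → A and build the canonical LR(0) collection (I0 = CLOSURE({[A' → . A]}), then GOTO on every symbol after a dot until no new states appear). It has 18 states:
  I0: { [A → . ( E], [A → . +], [A' → . A] }  — shift
  I1: { [A → ( . E], [D → . Y Y E], [D → . a a], [E → . , (], [E → . D D], [Y → . +], [Y → . E , Y] }  — shift
  I2: { [A → + .] }  — reduce
  I3: { [A' → A .] }  — accept
  I4: { [Y → + .] }  — reduce
  I5: { [E → , . (] }  — shift
  I6: { [D → . Y Y E], [D → . a a], [E → . , (], [E → . D D], [E → D . D], [Y → . +], [Y → . E , Y] }  — shift
  I7: { [A → ( E .], [Y → E . , Y] }  — shift, reduce
  I8: { [D → . Y Y E], [D → . a a], [D → Y . Y E], [E → . , (], [E → . D D], [Y → . +], [Y → . E , Y] }  — shift
  I9: { [D → a . a] }  — shift
  I10: { [D → a a .] }  — reduce
  I11: { [Y → E . , Y] }  — shift
  I12: { [D → . Y Y E], [D → . a a], [D → Y . Y E], [D → Y Y . E], [E → . , (], [E → . D D], [Y → . +], [Y → . E , Y] }  — shift
  I13: { [D → Y Y E .], [Y → E . , Y] }  — shift, reduce
  I14: { [D → . Y Y E], [D → . a a], [E → . , (], [E → . D D], [Y → . +], [Y → . E , Y], [Y → E , . Y] }  — shift
  I15: { [D → . Y Y E], [D → . a a], [D → Y . Y E], [E → . , (], [E → . D D], [Y → . +], [Y → . E , Y], [Y → E , Y .] }  — shift, reduce
  I16: { [D → . Y Y E], [D → . a a], [E → . , (], [E → . D D], [E → D . D], [E → D D .], [Y → . +], [Y → . E , Y] }  — shift, reduce
  I17: { [E → , ( .] }  — reduce

Conflict in state I7:
  Shift-reduce conflict between [A → ( E .] and [Y → E . , Y]
So the grammar is NOT LR(0).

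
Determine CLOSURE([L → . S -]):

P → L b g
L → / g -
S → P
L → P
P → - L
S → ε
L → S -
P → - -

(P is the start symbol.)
Start with: [L → . S -]
  [L → . S -] has the dot before S: add [S → . P], [S → .]
  [S → . P] has the dot before P: add [P → . L b g], [P → . - L], [P → . - -]
  [P → . L b g] has the dot before L: add [L → . / g -], [L → . P]
No further items can be added.

CLOSURE = { [L → . / g -], [L → . P], [L → . S -], [P → . - -], [P → . - L], [P → . L b g], [S → . P], [S → .] }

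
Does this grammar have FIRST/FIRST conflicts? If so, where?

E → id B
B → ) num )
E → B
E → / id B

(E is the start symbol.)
FIRST sets of the non-terminals at (or reachable through a nullable prefix from) the front of some alternative:
  FIRST(B) = { ')' }

Productions for E:
  E → id B: FIRST = { 'id' }
  E → B: FIRST = { ')' }
  E → / id B: FIRST = { '/' }
B has only one production, so no FIRST/FIRST conflict is possible there.

All alternatives of each non-terminal have pairwise disjoint FIRST sets.

Answer: No FIRST/FIRST conflicts.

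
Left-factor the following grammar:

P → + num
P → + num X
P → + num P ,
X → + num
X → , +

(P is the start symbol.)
P → + num P'
P' → ε
P' → X
P' → P ,
X → + num
X → , +

Left-factoring transforms A → αβ₁ | αβ₂ into A → αA' and A' → β₁ | β₂
(α is the longest common prefix among the alternatives). Repeat until
no nonterminal has two alternatives with a common prefix.

Round 1: P has alternatives sharing prefix '+ num'. Introduce P': P → + num P'
  Add: P' → ε
  Add: P' → X
  Add: P' → P ,

No remaining common prefixes — done.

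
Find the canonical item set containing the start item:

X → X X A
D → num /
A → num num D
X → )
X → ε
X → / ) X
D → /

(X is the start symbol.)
First, augment the grammar with X' → X
I₀ = CLOSURE({ [X' → . X] }):
  [X' → . X] has the dot before X: add [X → . X X A], [X → . )], [X → .], [X → . / ) X]
No further items can be added.

I₀ = { [X → . )], [X → . / ) X], [X → . X X A], [X → .], [X' → . X] }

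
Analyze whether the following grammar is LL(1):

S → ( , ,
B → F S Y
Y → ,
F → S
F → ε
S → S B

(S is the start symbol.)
A grammar is LL(1) if for each non-terminal N with multiple productions, the predict sets of those productions are pairwise disjoint, where PREDICT(N → α) = (FIRST(α) \ {ε}) ∪ (FOLLOW(N) if α ⇒* ε).

Relevant sets:
  FIRST(S) = { '(' }
  FOLLOW(F) = { '(' }

For S:
  PREDICT(S → '(' ',' ',') = { '(' }
  PREDICT(S → S B) = { '(' }
For F:
  PREDICT(F → S) = { '(' }
  PREDICT(F → ε) = { '(' }
B, Y have a single production, so nothing to check there.

Conflict found: Predict set conflict for S: { '(' }
The grammar is NOT LL(1).

Answer: No. Predict set conflict for S: { '(' }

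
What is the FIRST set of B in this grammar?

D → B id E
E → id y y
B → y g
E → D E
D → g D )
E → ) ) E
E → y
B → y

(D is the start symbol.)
To compute FIRST(B), examine every production with B on the left-hand side, reading each right-hand side left to right until a non-nullable symbol is reached.

From B → y g:
  - y is a terminal: add 'y' and stop
From B → y:
  - y is a terminal: add 'y' and stop

Collecting: FIRST(B) = { 'y' }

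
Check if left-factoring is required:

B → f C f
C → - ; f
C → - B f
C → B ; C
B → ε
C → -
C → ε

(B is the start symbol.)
Yes, C has productions with common prefix '-'

Left-factoring is needed when two productions for the same non-terminal
share a common prefix on the right-hand side.

Productions for B:
  B → f C f
  B → ε
Productions for C:
  C → - ; f
  C → - B f
  C → B ; C
  C → -
  C → ε

Found common prefix '-' in productions for C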